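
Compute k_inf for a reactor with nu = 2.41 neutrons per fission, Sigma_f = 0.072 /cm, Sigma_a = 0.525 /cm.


k_inf = nu * Sigma_f / Sigma_a
k_inf = 2.41 * 0.072 / 0.525
k_inf = 0.33051

0.33051


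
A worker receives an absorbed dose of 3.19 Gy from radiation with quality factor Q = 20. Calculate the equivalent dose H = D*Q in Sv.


H = D * Q
H = 3.19 * 20
H = 63.800 Sv

63.800


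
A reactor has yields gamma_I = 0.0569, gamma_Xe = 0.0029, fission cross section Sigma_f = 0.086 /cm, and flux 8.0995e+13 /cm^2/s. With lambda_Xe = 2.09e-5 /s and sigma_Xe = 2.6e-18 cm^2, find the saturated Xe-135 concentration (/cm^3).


Xe_eq = (gamma_I + gamma_Xe) * Sigma_f * phi / (lambda_Xe + sigma_Xe * phi)
Numerator = (0.0569 + 0.0029) * 0.086 * 8.0995e+13 = 4.165411e+11
Denominator = 2.09e-5 + 2.6e-18 * 8.0995e+13 = 2.314870e-04
Xe_eq = 4.165411e+11 / 2.314870e-04 = 1.7994e+15 /cm^3

1.7994e+15


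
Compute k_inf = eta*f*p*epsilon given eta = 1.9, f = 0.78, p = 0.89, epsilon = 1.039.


k_inf = eta * f * p * epsilon
k_inf = 1.9 * 0.78 * 0.89 * 1.039
k_inf = 1.3704

1.3704


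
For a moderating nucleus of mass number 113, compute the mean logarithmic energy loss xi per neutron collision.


xi = 1 + (A-1)^2/(2A) * ln((A-1)/(A+1))
xi = 1 + (113-1)^2/(2*113) * ln((113-1)/(113 +1))
xi = 0.017595

0.017595


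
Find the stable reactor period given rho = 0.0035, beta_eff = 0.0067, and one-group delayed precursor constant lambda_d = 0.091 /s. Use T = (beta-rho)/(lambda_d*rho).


T = (beta - rho) / (lambda_d * rho)
T = (0.0067 - 0.0035) / (0.091 * 0.0035)
T = 10.047 s

10.047


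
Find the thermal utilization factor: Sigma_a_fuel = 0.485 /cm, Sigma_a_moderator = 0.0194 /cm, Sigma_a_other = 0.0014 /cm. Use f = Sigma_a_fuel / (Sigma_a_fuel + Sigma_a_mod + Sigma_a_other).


f = Sigma_a_fuel / (Sigma_a_fuel + Sigma_a_mod + Sigma_a_other)
f = 0.485 / (0.485 + 0.0194 + 0.0014)
f = 0.95888

0.95888


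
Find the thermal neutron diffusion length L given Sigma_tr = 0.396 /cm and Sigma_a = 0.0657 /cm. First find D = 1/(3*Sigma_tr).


D = 1 / (3 * Sigma_tr) = 1 / (3 * 0.396) = 0.8417508 cm
L = sqrt(D / Sigma_a)
L = sqrt(0.8417508 / 0.0657)
L = 3.5794 cm

3.5794


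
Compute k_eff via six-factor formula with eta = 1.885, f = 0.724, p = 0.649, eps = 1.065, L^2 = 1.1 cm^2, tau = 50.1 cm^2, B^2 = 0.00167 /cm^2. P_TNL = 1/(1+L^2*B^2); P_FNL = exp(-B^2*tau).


k_inf = eta*f*p*eps = 1.885*0.724*0.649*1.065 = 0.9432878
P_TNL = 1/(1 + L^2*B^2) = 1/(1 + 1.1*0.00167) = 0.9981664
P_FNL = exp(-B^2*tau) = exp(-0.00167*50.1) = 0.9197375
k_eff = k_inf * P_TNL * P_FNL = 0.9432878 * 0.9981664 * 0.9197375
k_eff = 0.86599

0.86599


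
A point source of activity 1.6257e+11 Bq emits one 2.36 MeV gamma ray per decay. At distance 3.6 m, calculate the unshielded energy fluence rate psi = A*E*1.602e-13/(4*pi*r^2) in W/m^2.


psi = A * E * 1.602e-13 / (4*pi*r^2)
psi = 1.6257e+11 * 2.36 * 1.602e-13 / (4*pi*3.6^2)
psi = 3.7740e-04 W/m^2

3.7740e-04


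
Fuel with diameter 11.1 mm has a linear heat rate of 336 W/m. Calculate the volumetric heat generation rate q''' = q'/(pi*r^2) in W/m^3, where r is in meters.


r = D / 2 / 1000 = 11.1 / 2 / 1000 = 0.00555 m
q''' = q' / (pi * r^2)
q''' = 336 / (pi * 0.00555^2)
q''' = 3.4722e+06 W/m^3

3.4722e+06


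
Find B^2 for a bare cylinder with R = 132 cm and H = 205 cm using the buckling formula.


B^2 = (2.405/R)^2 + (pi/H)^2
B^2 = (2.405/132)^2 + (pi/205)^2
B^2 = 5.6681e-04 /cm^2

5.6681e-04


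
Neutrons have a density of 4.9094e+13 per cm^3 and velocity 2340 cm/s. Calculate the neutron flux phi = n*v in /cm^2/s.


phi = n * v
phi = 4.9094e+13 * 2340
phi = 1.1488e+17 /cm^2/s

1.1488e+17


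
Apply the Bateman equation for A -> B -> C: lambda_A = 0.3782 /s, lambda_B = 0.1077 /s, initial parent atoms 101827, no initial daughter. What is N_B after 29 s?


N_B(t) = lambda_A * N_A0 / (lambda_B - lambda_A) * [exp(-lambda_A*t) - exp(-lambda_B*t)]
exp(-0.3782*29) = 1.724825e-05; exp(-0.1077*29) = 0.04401169
N_B = 0.3782 * 101827 / (0.1077 - 0.3782) * (1.724825e-05 - 0.04401169)
N_B = 6263.5

6263.5


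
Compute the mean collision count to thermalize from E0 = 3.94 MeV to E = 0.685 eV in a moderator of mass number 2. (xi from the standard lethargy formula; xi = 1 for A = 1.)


xi = 1 + (A-1)^2/(2A)*ln((A-1)/(A+1)) = 0.7253469 (for A = 2)
n = ln(E0/E) / xi
n = ln(3.94e6 / 0.685) / 0.7253469
n = ln(5.751825e+06) / 0.7253469 = 21.459

21.459


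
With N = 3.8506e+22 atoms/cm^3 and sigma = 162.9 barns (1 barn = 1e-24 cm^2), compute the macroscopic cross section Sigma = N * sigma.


Sigma = N * sigma_barns * 1e-24
Sigma = 3.8506e+22 * 162.9 * 1e-24
Sigma = 6.2726 /cm

6.2726


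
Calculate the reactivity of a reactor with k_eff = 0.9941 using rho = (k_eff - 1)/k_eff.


rho = (k_eff - 1) / k_eff
rho = (0.9941 - 1) / 0.9941
rho = -0.0059350

-0.0059350


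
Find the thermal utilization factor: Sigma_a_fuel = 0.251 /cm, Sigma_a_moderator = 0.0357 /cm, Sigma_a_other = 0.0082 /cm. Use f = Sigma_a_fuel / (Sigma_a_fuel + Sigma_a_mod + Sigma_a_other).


f = Sigma_a_fuel / (Sigma_a_fuel + Sigma_a_mod + Sigma_a_other)
f = 0.251 / (0.251 + 0.0357 + 0.0082)
f = 0.85114

0.85114


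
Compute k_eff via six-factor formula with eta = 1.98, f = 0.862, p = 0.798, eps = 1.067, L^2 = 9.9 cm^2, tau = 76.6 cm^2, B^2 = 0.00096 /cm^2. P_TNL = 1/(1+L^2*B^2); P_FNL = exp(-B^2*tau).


k_inf = eta*f*p*eps = 1.98*0.862*0.798*1.067 = 1.453248
P_TNL = 1/(1 + L^2*B^2) = 1/(1 + 9.9*0.00096) = 0.9905855
P_FNL = exp(-B^2*tau) = exp(-0.00096*76.6) = 0.9291027
k_eff = k_inf * P_TNL * P_FNL = 1.453248 * 0.9905855 * 0.9291027
k_eff = 1.3375

1.3375


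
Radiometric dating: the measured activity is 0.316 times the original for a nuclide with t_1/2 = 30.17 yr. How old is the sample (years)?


lambda = ln(2) / t_half = ln(2) / 30.17 = 0.02297472 /yr
t = -ln(A/A0) / lambda
t = -ln(0.316) / 0.02297472
t = 50.143 yr

50.143


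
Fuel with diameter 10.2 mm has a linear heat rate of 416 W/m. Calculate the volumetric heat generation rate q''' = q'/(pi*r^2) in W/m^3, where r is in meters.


r = D / 2 / 1000 = 10.2 / 2 / 1000 = 0.0051 m
q''' = q' / (pi * r^2)
q''' = 416 / (pi * 0.0051^2)
q''' = 5.0910e+06 W/m^3

5.0910e+06


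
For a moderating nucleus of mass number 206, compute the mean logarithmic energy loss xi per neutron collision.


xi = 1 + (A-1)^2/(2A) * ln((A-1)/(A+1))
xi = 1 + (206-1)^2/(2*206) * ln((206-1)/(206 +1))
xi = 0.0096774

0.0096774


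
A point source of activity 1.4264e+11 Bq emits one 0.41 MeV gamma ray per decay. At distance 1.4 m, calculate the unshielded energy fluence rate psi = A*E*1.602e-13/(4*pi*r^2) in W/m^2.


psi = A * E * 1.602e-13 / (4*pi*r^2)
psi = 1.4264e+11 * 0.41 * 1.602e-13 / (4*pi*1.4^2)
psi = 3.8038e-04 W/m^2

3.8038e-04


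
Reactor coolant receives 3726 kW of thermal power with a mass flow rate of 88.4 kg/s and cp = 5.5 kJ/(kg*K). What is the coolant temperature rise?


dT = Q / (m_dot * cp)
dT = 3726 / (88.4 * 5.5)
dT = 7.6635 C

7.6635


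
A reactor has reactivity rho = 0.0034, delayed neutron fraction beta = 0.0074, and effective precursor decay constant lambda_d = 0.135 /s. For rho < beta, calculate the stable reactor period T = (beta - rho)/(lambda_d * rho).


T = (beta - rho) / (lambda_d * rho)
T = (0.0074 - 0.0034) / (0.135 * 0.0034)
T = 8.7146 s

8.7146


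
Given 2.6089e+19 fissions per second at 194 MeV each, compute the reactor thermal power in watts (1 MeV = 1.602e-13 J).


P = fission_rate * E_MeV * 1.602e-13
P = 2.6089e+19 * 194 * 1.602e-13
P = 8.1081e+08 W

8.1081e+08


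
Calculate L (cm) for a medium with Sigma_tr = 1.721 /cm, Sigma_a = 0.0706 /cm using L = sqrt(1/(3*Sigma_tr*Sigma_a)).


D = 1 / (3 * Sigma_tr) = 1 / (3 * 1.721) = 0.1936858 cm
L = sqrt(D / Sigma_a)
L = sqrt(0.1936858 / 0.0706)
L = 1.6563 cm

1.6563


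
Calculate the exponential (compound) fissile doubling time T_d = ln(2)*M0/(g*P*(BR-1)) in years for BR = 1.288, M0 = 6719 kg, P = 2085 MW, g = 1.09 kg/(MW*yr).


Breeding gain G = BR - 1 = 1.288 - 1 = 0.288
Fissile production rate = g * P * G = 1.09 * 2085 * 0.288 = 654.5232 kg/yr
T_d = ln(2) * M0 / (g * P * G)
T_d = ln(2) * 6719 / 654.5232 = 7.1155 yr

7.1155


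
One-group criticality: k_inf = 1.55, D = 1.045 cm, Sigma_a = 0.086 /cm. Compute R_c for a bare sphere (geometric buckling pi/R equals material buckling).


L^2 = D / Sigma_a = 1.045 / 0.086 = 12.15116 cm^2
B_m^2 = (k_inf - 1) / L^2 = (1.55 - 1) / 12.15116 = 0.04526317 /cm^2
For a bare sphere: B_g = pi/R, so R_c = pi / sqrt(B_m^2)
R_c = pi / sqrt(0.04526317) = 14.766 cm

14.766


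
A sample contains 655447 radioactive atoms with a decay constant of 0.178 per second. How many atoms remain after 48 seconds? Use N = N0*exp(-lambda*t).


N = N0 * exp(-lambda * t)
N = 655447 * exp(-0.178 * 48)
N = 127.62

127.62


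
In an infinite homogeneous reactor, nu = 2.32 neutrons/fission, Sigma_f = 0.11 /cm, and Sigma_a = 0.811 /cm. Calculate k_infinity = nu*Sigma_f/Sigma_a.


k_inf = nu * Sigma_f / Sigma_a
k_inf = 2.32 * 0.11 / 0.811
k_inf = 0.31467

0.31467


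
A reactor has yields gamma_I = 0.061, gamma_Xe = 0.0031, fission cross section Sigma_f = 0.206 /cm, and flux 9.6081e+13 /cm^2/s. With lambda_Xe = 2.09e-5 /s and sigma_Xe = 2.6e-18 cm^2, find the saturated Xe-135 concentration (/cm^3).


Xe_eq = (gamma_I + gamma_Xe) * Sigma_f * phi / (lambda_Xe + sigma_Xe * phi)
Numerator = (0.061 + 0.0031) * 0.206 * 9.6081e+13 = 1.268711e+12
Denominator = 2.09e-5 + 2.6e-18 * 9.6081e+13 = 2.707106e-04
Xe_eq = 1.268711e+12 / 2.707106e-04 = 4.6866e+15 /cm^3

4.6866e+15


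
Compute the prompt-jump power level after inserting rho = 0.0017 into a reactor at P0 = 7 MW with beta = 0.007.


P1/P0 = beta / (beta - rho)
P1/P0 = 0.007 / (0.007 - 0.0017) = 1.320755
P1 = 7 * 1.320755 = 9.2453 MW

9.2453


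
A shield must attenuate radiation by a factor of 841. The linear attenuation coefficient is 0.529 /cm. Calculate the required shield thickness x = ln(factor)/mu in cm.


x = ln(factor) / mu
x = ln(841) / 0.529
x = 12.731 cm

12.731


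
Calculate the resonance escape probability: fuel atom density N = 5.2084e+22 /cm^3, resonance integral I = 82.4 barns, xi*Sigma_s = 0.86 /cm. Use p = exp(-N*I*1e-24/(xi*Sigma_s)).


p = exp(-N * I * 1e-24 / (xi*Sigma_s))
p = exp(-5.2084e+22 * 82.4 * 1e-24 / 0.86)
p = 0.0068031

0.0068031


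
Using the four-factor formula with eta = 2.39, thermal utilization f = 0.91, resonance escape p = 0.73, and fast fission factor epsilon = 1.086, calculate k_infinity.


k_inf = eta * f * p * epsilon
k_inf = 2.39 * 0.91 * 0.73 * 1.086
k_inf = 1.7242

1.7242


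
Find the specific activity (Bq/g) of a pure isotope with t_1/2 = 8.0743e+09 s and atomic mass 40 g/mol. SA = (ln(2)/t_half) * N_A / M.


lambda = ln(2) / t_half = ln(2) / 8.0743e+09 = 8.584610e-11 /s
SA = lambda * N_A / M
SA = 8.584610e-11 * 6.022e23 / 40
SA = 1.2924e+12 Bq/g

1.2924e+12


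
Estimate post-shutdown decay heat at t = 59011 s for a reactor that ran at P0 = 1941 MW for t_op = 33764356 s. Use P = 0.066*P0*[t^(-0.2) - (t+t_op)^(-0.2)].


P/P0 = 0.066 * [t^(-0.2) - (t + t_op)^(-0.2)]
P/P0 = 0.066 * [59011^(-0.2) - (59011 + 33764356)^(-0.2)]
P/P0 = 0.066 * [0.1111254 - 0.03120015] = 0.005275067
P = 1941 * 0.005275067 = 10.239 MW

10.239


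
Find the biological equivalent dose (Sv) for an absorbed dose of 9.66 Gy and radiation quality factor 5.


H = D * Q
H = 9.66 * 5
H = 48.300 Sv

48.300


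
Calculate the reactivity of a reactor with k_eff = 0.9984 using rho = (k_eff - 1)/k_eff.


rho = (k_eff - 1) / k_eff
rho = (0.9984 - 1) / 0.9984
rho = -0.0016026

-0.0016026


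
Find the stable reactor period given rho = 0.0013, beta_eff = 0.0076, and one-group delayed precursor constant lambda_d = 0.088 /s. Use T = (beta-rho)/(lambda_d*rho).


T = (beta - rho) / (lambda_d * rho)
T = (0.0076 - 0.0013) / (0.088 * 0.0013)
T = 55.070 s

55.070


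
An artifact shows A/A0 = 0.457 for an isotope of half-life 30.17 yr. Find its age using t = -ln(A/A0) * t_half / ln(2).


lambda = ln(2) / t_half = ln(2) / 30.17 = 0.02297472 /yr
t = -ln(A/A0) / lambda
t = -ln(0.457) / 0.02297472
t = 34.084 yr

34.084


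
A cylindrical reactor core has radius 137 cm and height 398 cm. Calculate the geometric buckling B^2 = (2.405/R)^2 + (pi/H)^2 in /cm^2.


B^2 = (2.405/R)^2 + (pi/H)^2
B^2 = (2.405/137)^2 + (pi/398)^2
B^2 = 3.7048e-04 /cm^2

3.7048e-04


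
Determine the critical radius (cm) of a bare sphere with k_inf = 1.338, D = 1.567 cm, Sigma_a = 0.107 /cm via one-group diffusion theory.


L^2 = D / Sigma_a = 1.567 / 0.107 = 14.64486 cm^2
B_m^2 = (k_inf - 1) / L^2 = (1.338 - 1) / 14.64486 = 0.02307977 /cm^2
For a bare sphere: B_g = pi/R, so R_c = pi / sqrt(B_m^2)
R_c = pi / sqrt(0.02307977) = 20.679 cm

20.679


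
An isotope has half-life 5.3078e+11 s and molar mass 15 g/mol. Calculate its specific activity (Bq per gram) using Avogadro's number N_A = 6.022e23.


lambda = ln(2) / t_half = ln(2) / 5.3078e+11 = 1.305903e-12 /s
SA = lambda * N_A / M
SA = 1.305903e-12 * 6.022e23 / 15
SA = 5.2428e+10 Bq/g

5.2428e+10


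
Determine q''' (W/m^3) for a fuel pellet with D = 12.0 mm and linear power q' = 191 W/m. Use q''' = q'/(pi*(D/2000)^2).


r = D / 2 / 1000 = 12.0 / 2 / 1000 = 0.006 m
q''' = q' / (pi * r^2)
q''' = 191 / (pi * 0.006^2)
q''' = 1.6888e+06 W/m^3

1.6888e+06


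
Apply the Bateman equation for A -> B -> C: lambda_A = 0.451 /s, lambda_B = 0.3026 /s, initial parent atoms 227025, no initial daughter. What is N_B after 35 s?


N_B(t) = lambda_A * N_A0 / (lambda_B - lambda_A) * [exp(-lambda_A*t) - exp(-lambda_B*t)]
exp(-0.451*35) = 1.395281e-07; exp(-0.3026*35) = 2.514127e-05
N_B = 0.451 * 227025 / (0.3026 - 0.451) * (1.395281e-07 - 2.514127e-05)
N_B = 17.250

17.250


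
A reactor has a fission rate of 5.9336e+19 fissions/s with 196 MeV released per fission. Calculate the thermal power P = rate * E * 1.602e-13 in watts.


P = fission_rate * E_MeV * 1.602e-13
P = 5.9336e+19 * 196 * 1.602e-13
P = 1.8631e+09 W

1.8631e+09


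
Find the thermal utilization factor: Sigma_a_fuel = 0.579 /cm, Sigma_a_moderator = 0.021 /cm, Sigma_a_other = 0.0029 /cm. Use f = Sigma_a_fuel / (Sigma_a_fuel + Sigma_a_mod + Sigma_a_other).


f = Sigma_a_fuel / (Sigma_a_fuel + Sigma_a_mod + Sigma_a_other)
f = 0.579 / (0.579 + 0.021 + 0.0029)
f = 0.96036

0.96036


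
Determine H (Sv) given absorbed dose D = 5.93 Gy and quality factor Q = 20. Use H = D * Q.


H = D * Q
H = 5.93 * 20
H = 118.60 Sv

118.60


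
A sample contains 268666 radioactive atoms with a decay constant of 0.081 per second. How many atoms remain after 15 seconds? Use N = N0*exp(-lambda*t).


N = N0 * exp(-lambda * t)
N = 268666 * exp(-0.081 * 15)
N = 79716

79716


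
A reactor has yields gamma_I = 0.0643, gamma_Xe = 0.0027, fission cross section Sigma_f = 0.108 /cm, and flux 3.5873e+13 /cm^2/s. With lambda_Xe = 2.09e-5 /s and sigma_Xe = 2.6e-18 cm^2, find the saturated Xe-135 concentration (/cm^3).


Xe_eq = (gamma_I + gamma_Xe) * Sigma_f * phi / (lambda_Xe + sigma_Xe * phi)
Numerator = (0.0643 + 0.0027) * 0.108 * 3.5873e+13 = 2.595770e+11
Denominator = 2.09e-5 + 2.6e-18 * 3.5873e+13 = 1.141698e-04
Xe_eq = 2.595770e+11 / 1.141698e-04 = 2.2736e+15 /cm^3

2.2736e+15


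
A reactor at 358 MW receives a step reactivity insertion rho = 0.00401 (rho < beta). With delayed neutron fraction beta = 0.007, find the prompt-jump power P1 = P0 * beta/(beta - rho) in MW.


P1/P0 = beta / (beta - rho)
P1/P0 = 0.007 / (0.007 - 0.00401) = 2.341137
P1 = 358 * 2.341137 = 838.13 MW

838.13


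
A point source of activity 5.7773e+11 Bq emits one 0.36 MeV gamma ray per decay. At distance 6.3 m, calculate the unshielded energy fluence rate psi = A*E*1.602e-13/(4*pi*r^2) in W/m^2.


psi = A * E * 1.602e-13 / (4*pi*r^2)
psi = 5.7773e+11 * 0.36 * 1.602e-13 / (4*pi*6.3^2)
psi = 6.6803e-05 W/m^2

6.6803e-05


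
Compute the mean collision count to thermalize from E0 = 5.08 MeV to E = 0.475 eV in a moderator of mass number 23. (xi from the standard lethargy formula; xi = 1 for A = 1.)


xi = 1 + (A-1)^2/(2A)*ln((A-1)/(A+1)) = 0.08448899 (for A = 23)
n = ln(E0/E) / xi
n = ln(5.08e6 / 0.475) / 0.08448899
n = ln(1.069474e+07) / 0.08448899 = 191.57

191.57


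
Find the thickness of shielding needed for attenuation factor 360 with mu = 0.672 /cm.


x = ln(factor) / mu
x = ln(360) / 0.672
x = 8.7591 cm

8.7591


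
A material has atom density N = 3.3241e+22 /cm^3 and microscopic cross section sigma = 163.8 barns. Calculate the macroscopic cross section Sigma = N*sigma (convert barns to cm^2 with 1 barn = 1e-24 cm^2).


Sigma = N * sigma_barns * 1e-24
Sigma = 3.3241e+22 * 163.8 * 1e-24
Sigma = 5.4449 /cm

5.4449


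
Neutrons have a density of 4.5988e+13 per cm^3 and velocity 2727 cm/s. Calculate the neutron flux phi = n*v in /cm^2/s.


phi = n * v
phi = 4.5988e+13 * 2727
phi = 1.2541e+17 /cm^2/s

1.2541e+17


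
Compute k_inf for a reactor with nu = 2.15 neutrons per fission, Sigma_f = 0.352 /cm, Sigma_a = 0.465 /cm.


k_inf = nu * Sigma_f / Sigma_a
k_inf = 2.15 * 0.352 / 0.465
k_inf = 1.6275

1.6275


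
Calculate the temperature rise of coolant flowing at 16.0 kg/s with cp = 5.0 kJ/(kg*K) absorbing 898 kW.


dT = Q / (m_dot * cp)
dT = 898 / (16.0 * 5.0)
dT = 11.225 C

11.225


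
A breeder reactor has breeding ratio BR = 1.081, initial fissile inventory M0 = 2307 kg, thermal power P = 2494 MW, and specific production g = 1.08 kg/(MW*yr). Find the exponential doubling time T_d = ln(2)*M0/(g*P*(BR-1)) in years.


Breeding gain G = BR - 1 = 1.081 - 1 = 0.081
Fissile production rate = g * P * G = 1.08 * 2494 * 0.081 = 218.17512 kg/yr
T_d = ln(2) * M0 / (g * P * G)
T_d = ln(2) * 2307 / 218.17512 = 7.3294 yr

7.3294


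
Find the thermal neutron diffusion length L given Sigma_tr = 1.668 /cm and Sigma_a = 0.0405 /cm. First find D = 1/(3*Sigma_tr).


D = 1 / (3 * Sigma_tr) = 1 / (3 * 1.668) = 0.1998401 cm
L = sqrt(D / Sigma_a)
L = sqrt(0.1998401 / 0.0405)
L = 2.2213 cm

2.2213


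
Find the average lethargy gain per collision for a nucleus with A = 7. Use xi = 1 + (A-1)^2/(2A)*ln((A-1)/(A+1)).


xi = 1 + (A-1)^2/(2A) * ln((A-1)/(A+1))
xi = 1 + (7-1)^2/(2*7) * ln((7-1)/(7 +1))
xi = 0.26025

0.26025


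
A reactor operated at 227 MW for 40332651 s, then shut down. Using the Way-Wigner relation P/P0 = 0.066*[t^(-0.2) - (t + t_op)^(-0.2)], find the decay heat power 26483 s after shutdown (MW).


P/P0 = 0.066 * [t^(-0.2) - (t + t_op)^(-0.2)]
P/P0 = 0.066 * [26483^(-0.2) - (26483 + 40332651)^(-0.2)]
P/P0 = 0.066 * [0.1304387 - 0.03011699] = 0.006621233
P = 227 * 0.006621233 = 1.5030 MW

1.5030


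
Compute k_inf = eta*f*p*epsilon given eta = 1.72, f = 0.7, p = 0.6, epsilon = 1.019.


k_inf = eta * f * p * epsilon
k_inf = 1.72 * 0.7 * 0.6 * 1.019
k_inf = 0.73613

0.73613


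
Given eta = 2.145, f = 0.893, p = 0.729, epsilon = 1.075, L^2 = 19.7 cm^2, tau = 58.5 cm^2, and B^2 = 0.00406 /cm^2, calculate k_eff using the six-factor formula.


k_inf = eta*f*p*eps = 2.145*0.893*0.729*1.075 = 1.501118
P_TNL = 1/(1 + L^2*B^2) = 1/(1 + 19.7*0.00406) = 0.9259414
P_FNL = exp(-B^2*tau) = exp(-0.00406*58.5) = 0.7885890
k_eff = k_inf * P_TNL * P_FNL = 1.501118 * 0.9259414 * 0.7885890
k_eff = 1.0961

1.0961


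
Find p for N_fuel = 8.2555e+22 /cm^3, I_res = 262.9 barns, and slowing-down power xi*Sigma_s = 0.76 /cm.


p = exp(-N * I * 1e-24 / (xi*Sigma_s))
p = exp(-8.2555e+22 * 262.9 * 1e-24 / 0.76)
p = 3.9594e-13

3.9594e-13


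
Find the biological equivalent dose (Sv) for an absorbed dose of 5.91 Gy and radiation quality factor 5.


H = D * Q
H = 5.91 * 5
H = 29.550 Sv

29.550


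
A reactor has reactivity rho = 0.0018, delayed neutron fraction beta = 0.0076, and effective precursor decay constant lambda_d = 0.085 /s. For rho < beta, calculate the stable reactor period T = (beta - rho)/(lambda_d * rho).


T = (beta - rho) / (lambda_d * rho)
T = (0.0076 - 0.0018) / (0.085 * 0.0018)
T = 37.908 s

37.908


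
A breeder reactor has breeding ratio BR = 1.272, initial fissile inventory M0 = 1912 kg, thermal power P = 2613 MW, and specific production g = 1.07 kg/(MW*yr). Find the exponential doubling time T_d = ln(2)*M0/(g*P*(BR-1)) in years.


Breeding gain G = BR - 1 = 1.272 - 1 = 0.272
Fissile production rate = g * P * G = 1.07 * 2613 * 0.272 = 760.48752 kg/yr
T_d = ln(2) * M0 / (g * P * G)
T_d = ln(2) * 1912 / 760.48752 = 1.7427 yr

1.7427


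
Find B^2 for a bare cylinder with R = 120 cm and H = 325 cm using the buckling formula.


B^2 = (2.405/R)^2 + (pi/H)^2
B^2 = (2.405/120)^2 + (pi/325)^2
B^2 = 4.9511e-04 /cm^2

4.9511e-04


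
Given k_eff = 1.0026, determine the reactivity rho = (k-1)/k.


rho = (k_eff - 1) / k_eff
rho = (1.0026 - 1) / 1.0026
rho = 0.0025933

0.0025933


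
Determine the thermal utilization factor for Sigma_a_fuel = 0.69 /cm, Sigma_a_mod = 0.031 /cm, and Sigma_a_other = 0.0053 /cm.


f = Sigma_a_fuel / (Sigma_a_fuel + Sigma_a_mod + Sigma_a_other)
f = 0.69 / (0.69 + 0.031 + 0.0053)
f = 0.95002

0.95002


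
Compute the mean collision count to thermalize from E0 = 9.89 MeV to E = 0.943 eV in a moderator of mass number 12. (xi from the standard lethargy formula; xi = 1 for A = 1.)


xi = 1 + (A-1)^2/(2A)*ln((A-1)/(A+1)) = 0.1577690 (for A = 12)
n = ln(E0/E) / xi
n = ln(9.89e6 / 0.943) / 0.1577690
n = ln(1.048780e+07) / 0.1577690 = 102.46

102.46


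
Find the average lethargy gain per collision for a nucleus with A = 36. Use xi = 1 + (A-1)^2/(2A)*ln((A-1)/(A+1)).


xi = 1 + (A-1)^2/(2A) * ln((A-1)/(A+1))
xi = 1 + (36-1)^2/(2*36) * ln((36-1)/(36 +1))
xi = 0.054541

0.054541


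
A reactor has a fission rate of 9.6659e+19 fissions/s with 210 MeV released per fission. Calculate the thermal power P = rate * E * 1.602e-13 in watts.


P = fission_rate * E_MeV * 1.602e-13
P = 9.6659e+19 * 210 * 1.602e-13
P = 3.2518e+09 W

3.2518e+09


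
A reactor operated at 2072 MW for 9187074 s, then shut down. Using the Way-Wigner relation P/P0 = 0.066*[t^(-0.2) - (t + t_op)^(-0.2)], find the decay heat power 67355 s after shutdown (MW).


P/P0 = 0.066 * [t^(-0.2) - (t + t_op)^(-0.2)]
P/P0 = 0.066 * [67355^(-0.2) - (67355 + 9187074)^(-0.2)]
P/P0 = 0.066 * [0.1082246 - 0.04043245] = 0.004474282
P = 2072 * 0.004474282 = 9.2707 MW

9.2707


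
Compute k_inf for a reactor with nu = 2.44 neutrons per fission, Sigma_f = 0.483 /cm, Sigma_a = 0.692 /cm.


k_inf = nu * Sigma_f / Sigma_a
k_inf = 2.44 * 0.483 / 0.692
k_inf = 1.7031

1.7031


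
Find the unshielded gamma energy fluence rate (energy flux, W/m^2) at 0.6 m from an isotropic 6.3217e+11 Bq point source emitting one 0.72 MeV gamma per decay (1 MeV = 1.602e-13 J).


psi = A * E * 1.602e-13 / (4*pi*r^2)
psi = 6.3217e+11 * 0.72 * 1.602e-13 / (4*pi*0.6^2)
psi = 0.016118 W/m^2

0.016118


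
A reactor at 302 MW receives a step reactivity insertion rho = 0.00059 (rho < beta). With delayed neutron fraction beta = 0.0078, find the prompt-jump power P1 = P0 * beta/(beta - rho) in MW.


P1/P0 = beta / (beta - rho)
P1/P0 = 0.0078 / (0.0078 - 0.00059) = 1.081831
P1 = 302 * 1.081831 = 326.71 MW

326.71


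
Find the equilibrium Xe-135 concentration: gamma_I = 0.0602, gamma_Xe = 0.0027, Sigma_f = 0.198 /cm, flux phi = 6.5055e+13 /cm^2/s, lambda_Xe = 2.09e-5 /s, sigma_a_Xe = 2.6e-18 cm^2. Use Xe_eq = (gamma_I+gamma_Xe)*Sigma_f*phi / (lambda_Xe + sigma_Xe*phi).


Xe_eq = (gamma_I + gamma_Xe) * Sigma_f * phi / (lambda_Xe + sigma_Xe * phi)
Numerator = (0.0602 + 0.0027) * 0.198 * 6.5055e+13 = 8.102080e+11
Denominator = 2.09e-5 + 2.6e-18 * 6.5055e+13 = 1.900430e-04
Xe_eq = 8.102080e+11 / 1.900430e-04 = 4.2633e+15 /cm^3

4.2633e+15


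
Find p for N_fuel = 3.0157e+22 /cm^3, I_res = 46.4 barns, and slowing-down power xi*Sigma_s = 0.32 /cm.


p = exp(-N * I * 1e-24 / (xi*Sigma_s))
p = exp(-3.0157e+22 * 46.4 * 1e-24 / 0.32)
p = 0.012616

0.012616


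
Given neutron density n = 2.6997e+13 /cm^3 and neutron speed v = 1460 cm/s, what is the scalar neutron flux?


phi = n * v
phi = 2.6997e+13 * 1460
phi = 3.9416e+16 /cm^2/s

3.9416e+16


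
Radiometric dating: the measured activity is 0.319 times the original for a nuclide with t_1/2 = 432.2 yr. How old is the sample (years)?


lambda = ln(2) / t_half = ln(2) / 432.2 = 0.001603765 /yr
t = -ln(A/A0) / lambda
t = -ln(0.319) / 0.001603765
t = 712.43 yr

712.43


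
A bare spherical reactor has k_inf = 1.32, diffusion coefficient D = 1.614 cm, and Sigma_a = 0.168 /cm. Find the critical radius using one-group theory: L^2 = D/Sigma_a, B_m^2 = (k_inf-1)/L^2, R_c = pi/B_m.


L^2 = D / Sigma_a = 1.614 / 0.168 = 9.607143 cm^2
B_m^2 = (k_inf - 1) / L^2 = (1.32 - 1) / 9.607143 = 0.03330855 /cm^2
For a bare sphere: B_g = pi/R, so R_c = pi / sqrt(B_m^2)
R_c = pi / sqrt(0.03330855) = 17.214 cm

17.214


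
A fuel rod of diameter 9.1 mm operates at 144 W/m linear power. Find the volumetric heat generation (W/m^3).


r = D / 2 / 1000 = 9.1 / 2 / 1000 = 0.00455 m
q''' = q' / (pi * r^2)
q''' = 144 / (pi * 0.00455^2)
q''' = 2.2141e+06 W/m^3

2.2141e+06


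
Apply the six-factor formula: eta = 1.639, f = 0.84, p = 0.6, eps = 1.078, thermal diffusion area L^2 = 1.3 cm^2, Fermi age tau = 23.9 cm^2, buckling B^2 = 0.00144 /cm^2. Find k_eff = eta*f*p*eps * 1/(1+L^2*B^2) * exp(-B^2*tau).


k_inf = eta*f*p*eps = 1.639*0.84*0.6*1.078 = 0.8904884
P_TNL = 1/(1 + L^2*B^2) = 1/(1 + 1.3*0.00144) = 0.9981315
P_FNL = exp(-B^2*tau) = exp(-0.00144*23.9) = 0.9661695
k_eff = k_inf * P_TNL * P_FNL = 0.8904884 * 0.9981315 * 0.9661695
k_eff = 0.85876

0.85876


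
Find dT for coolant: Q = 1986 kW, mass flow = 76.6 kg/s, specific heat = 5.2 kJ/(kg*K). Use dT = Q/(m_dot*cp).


dT = Q / (m_dot * cp)
dT = 1986 / (76.6 * 5.2)
dT = 4.9859 C

4.9859


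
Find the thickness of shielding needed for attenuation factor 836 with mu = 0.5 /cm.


x = ln(factor) / mu
x = ln(836) / 0.5
x = 13.457 cm

13.457


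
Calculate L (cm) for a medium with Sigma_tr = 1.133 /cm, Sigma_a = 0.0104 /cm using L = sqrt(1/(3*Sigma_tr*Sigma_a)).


D = 1 / (3 * Sigma_tr) = 1 / (3 * 1.133) = 0.2942042 cm
L = sqrt(D / Sigma_a)
L = sqrt(0.2942042 / 0.0104)
L = 5.3187 cm

5.3187


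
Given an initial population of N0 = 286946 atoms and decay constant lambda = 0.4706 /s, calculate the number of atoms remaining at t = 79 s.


N = N0 * exp(-lambda * t)
N = 286946 * exp(-0.4706 * 79)
N = 2.0505e-11

2.0505e-11


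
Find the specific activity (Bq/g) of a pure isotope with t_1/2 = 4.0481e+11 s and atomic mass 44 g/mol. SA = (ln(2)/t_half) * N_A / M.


lambda = ln(2) / t_half = ln(2) / 4.0481e+11 = 1.712278e-12 /s
SA = lambda * N_A / M
SA = 1.712278e-12 * 6.022e23 / 44
SA = 2.3435e+10 Bq/g

2.3435e+10


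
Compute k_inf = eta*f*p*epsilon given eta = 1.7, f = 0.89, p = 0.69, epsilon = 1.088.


k_inf = eta * f * p * epsilon
k_inf = 1.7 * 0.89 * 0.69 * 1.088
k_inf = 1.1358

1.1358


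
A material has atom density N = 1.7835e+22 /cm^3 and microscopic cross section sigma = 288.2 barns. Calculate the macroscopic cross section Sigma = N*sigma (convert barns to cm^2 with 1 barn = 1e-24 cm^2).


Sigma = N * sigma_barns * 1e-24
Sigma = 1.7835e+22 * 288.2 * 1e-24
Sigma = 5.1400 /cm

5.1400


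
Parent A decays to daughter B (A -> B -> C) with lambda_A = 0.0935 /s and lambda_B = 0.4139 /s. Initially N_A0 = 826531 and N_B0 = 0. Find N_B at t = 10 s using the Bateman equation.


N_B(t) = lambda_A * N_A0 / (lambda_B - lambda_A) * [exp(-lambda_A*t) - exp(-lambda_B*t)]
exp(-0.0935*10) = 0.3925859; exp(-0.4139*10) = 0.01593878
N_B = 0.0935 * 826531 / (0.4139 - 0.0935) * (0.3925859 - 0.01593878)
N_B = 90847

90847


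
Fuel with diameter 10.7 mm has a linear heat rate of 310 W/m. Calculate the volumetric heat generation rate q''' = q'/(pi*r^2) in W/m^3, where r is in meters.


r = D / 2 / 1000 = 10.7 / 2 / 1000 = 0.00535 m
q''' = q' / (pi * r^2)
q''' = 310 / (pi * 0.00535^2)
q''' = 3.4475e+06 W/m^3

3.4475e+06


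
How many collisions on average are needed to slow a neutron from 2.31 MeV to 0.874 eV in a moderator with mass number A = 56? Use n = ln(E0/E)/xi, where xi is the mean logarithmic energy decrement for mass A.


xi = 1 + (A-1)^2/(2A)*ln((A-1)/(A+1)) = 0.03529286 (for A = 56)
n = ln(E0/E) / xi
n = ln(2.31e6 / 0.874) / 0.03529286
n = ln(2.643021e+06) / 0.03529286 = 418.99

418.99


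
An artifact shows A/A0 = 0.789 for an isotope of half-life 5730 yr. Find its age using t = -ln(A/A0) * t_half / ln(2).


lambda = ln(2) / t_half = ln(2) / 5730 = 1.209681e-04 /yr
t = -ln(A/A0) / lambda
t = -ln(0.789) / 1.209681e-04
t = 1959.1 yr

1959.1


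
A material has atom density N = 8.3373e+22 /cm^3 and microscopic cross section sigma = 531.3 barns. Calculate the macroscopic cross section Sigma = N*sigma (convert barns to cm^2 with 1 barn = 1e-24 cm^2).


Sigma = N * sigma_barns * 1e-24
Sigma = 8.3373e+22 * 531.3 * 1e-24
Sigma = 44.296 /cm

44.296


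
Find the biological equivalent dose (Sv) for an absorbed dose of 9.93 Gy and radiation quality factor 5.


H = D * Q
H = 9.93 * 5
H = 49.650 Sv

49.650


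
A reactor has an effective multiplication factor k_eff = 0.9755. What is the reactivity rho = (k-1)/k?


rho = (k_eff - 1) / k_eff
rho = (0.9755 - 1) / 0.9755
rho = -0.025115

-0.025115


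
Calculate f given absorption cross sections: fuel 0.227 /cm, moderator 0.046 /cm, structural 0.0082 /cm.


f = Sigma_a_fuel / (Sigma_a_fuel + Sigma_a_mod + Sigma_a_other)
f = 0.227 / (0.227 + 0.046 + 0.0082)
f = 0.80725

0.80725


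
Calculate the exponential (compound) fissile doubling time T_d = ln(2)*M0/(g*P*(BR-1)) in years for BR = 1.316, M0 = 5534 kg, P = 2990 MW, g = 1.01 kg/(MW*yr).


Breeding gain G = BR - 1 = 1.316 - 1 = 0.316
Fissile production rate = g * P * G = 1.01 * 2990 * 0.316 = 954.2884 kg/yr
T_d = ln(2) * M0 / (g * P * G)
T_d = ln(2) * 5534 / 954.2884 = 4.0196 yr

4.0196


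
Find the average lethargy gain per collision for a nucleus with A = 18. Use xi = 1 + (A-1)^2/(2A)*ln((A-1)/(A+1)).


xi = 1 + (A-1)^2/(2A) * ln((A-1)/(A+1))
xi = 1 + (18-1)^2/(2*18) * ln((18-1)/(18 +1))
xi = 0.10711

0.10711


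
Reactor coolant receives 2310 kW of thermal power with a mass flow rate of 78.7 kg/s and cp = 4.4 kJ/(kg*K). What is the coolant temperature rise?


dT = Q / (m_dot * cp)
dT = 2310 / (78.7 * 4.4)
dT = 6.6709 C

6.6709


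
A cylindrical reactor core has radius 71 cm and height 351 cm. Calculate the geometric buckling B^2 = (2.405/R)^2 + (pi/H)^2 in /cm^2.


B^2 = (2.405/R)^2 + (pi/H)^2
B^2 = (2.405/71)^2 + (pi/351)^2
B^2 = 0.0012275 /cm^2

0.0012275


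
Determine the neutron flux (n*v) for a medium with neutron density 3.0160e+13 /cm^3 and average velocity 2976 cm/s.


phi = n * v
phi = 3.0160e+13 * 2976
phi = 8.9756e+16 /cm^2/s

8.9756e+16


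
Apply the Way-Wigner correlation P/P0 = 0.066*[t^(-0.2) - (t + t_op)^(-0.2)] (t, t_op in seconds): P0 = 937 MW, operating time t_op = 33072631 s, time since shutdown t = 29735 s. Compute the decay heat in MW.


P/P0 = 0.066 * [t^(-0.2) - (t + t_op)^(-0.2)]
P/P0 = 0.066 * [29735^(-0.2) - (29735 + 33072631)^(-0.2)]
P/P0 = 0.066 * [0.1274519 - 0.03133489] = 0.006343723
P = 937 * 0.006343723 = 5.9441 MW

5.9441


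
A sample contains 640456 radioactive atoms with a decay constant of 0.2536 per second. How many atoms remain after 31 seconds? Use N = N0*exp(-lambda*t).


N = N0 * exp(-lambda * t)
N = 640456 * exp(-0.2536 * 31)
N = 246.74

246.74


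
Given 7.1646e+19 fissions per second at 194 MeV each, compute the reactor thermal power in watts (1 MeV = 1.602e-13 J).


P = fission_rate * E_MeV * 1.602e-13
P = 7.1646e+19 * 194 * 1.602e-13
P = 2.2267e+09 W

2.2267e+09


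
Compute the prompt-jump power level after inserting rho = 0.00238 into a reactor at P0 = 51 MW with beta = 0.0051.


P1/P0 = beta / (beta - rho)
P1/P0 = 0.0051 / (0.0051 - 0.00238) = 1.875000
P1 = 51 * 1.875000 = 95.625 MW

95.625


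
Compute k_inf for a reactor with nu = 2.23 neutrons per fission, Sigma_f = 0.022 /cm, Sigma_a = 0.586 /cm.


k_inf = nu * Sigma_f / Sigma_a
k_inf = 2.23 * 0.022 / 0.586
k_inf = 0.083720

0.083720


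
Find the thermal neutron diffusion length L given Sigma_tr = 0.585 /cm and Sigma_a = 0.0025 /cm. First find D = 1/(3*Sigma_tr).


D = 1 / (3 * Sigma_tr) = 1 / (3 * 0.585) = 0.5698006 cm
L = sqrt(D / Sigma_a)
L = sqrt(0.5698006 / 0.0025)
L = 15.097 cm

15.097


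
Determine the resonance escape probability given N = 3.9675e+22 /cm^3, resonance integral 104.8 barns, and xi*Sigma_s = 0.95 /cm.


p = exp(-N * I * 1e-24 / (xi*Sigma_s))
p = exp(-3.9675e+22 * 104.8 * 1e-24 / 0.95)
p = 0.012566

0.012566


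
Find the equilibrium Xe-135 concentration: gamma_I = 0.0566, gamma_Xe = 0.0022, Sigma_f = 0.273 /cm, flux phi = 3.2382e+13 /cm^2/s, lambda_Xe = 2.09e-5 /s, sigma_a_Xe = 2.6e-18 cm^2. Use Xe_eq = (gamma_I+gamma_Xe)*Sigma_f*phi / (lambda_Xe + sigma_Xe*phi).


Xe_eq = (gamma_I + gamma_Xe) * Sigma_f * phi / (lambda_Xe + sigma_Xe * phi)
Numerator = (0.0566 + 0.0022) * 0.273 * 3.2382e+13 = 5.198088e+11
Denominator = 2.09e-5 + 2.6e-18 * 3.2382e+13 = 1.050932e-04
Xe_eq = 5.198088e+11 / 1.050932e-04 = 4.9462e+15 /cm^3

4.9462e+15


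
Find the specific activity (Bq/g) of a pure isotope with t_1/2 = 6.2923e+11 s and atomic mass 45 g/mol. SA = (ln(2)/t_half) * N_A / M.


lambda = ln(2) / t_half = ln(2) / 6.2923e+11 = 1.101580e-12 /s
SA = lambda * N_A / M
SA = 1.101580e-12 * 6.022e23 / 45
SA = 1.4742e+10 Bq/g

1.4742e+10


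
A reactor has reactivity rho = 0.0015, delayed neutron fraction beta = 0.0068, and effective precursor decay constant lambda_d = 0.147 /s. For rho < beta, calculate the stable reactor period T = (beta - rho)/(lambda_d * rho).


T = (beta - rho) / (lambda_d * rho)
T = (0.0068 - 0.0015) / (0.147 * 0.0015)
T = 24.036 s

24.036


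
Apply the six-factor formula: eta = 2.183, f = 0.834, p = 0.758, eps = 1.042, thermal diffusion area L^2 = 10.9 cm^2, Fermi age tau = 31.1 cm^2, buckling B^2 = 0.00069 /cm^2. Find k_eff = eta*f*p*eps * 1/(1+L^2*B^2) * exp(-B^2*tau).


k_inf = eta*f*p*eps = 2.183*0.834*0.758*1.042 = 1.437993
P_TNL = 1/(1 + L^2*B^2) = 1/(1 + 10.9*0.00069) = 0.9925351
P_FNL = exp(-B^2*tau) = exp(-0.00069*31.1) = 0.9787696
k_eff = k_inf * P_TNL * P_FNL = 1.437993 * 0.9925351 * 0.9787696
k_eff = 1.3970

1.3970


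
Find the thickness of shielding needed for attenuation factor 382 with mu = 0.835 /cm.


x = ln(factor) / mu
x = ln(382) / 0.835
x = 7.1203 cm

7.1203


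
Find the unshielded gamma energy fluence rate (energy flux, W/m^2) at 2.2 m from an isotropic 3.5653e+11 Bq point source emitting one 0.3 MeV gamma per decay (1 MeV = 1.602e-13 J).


psi = A * E * 1.602e-13 / (4*pi*r^2)
psi = 3.5653e+11 * 0.3 * 1.602e-13 / (4*pi*2.2^2)
psi = 2.8172e-04 W/m^2

2.8172e-04


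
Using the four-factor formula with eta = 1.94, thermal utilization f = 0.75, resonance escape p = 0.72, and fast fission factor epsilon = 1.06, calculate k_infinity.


k_inf = eta * f * p * epsilon
k_inf = 1.94 * 0.75 * 0.72 * 1.06
k_inf = 1.1105

1.1105


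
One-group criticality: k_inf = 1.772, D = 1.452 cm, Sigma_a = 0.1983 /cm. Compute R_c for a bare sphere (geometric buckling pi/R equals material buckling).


L^2 = D / Sigma_a = 1.452 / 0.1983 = 7.322239 cm^2
B_m^2 = (k_inf - 1) / L^2 = (1.772 - 1) / 7.322239 = 0.1054322 /cm^2
For a bare sphere: B_g = pi/R, so R_c = pi / sqrt(B_m^2)
R_c = pi / sqrt(0.1054322) = 9.6753 cm

9.6753


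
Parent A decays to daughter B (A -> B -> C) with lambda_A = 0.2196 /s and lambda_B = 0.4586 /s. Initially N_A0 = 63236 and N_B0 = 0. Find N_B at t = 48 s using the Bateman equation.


N_B(t) = lambda_A * N_A0 / (lambda_B - lambda_A) * [exp(-lambda_A*t) - exp(-lambda_B*t)]
exp(-0.2196*48) = 2.643557e-05; exp(-0.4586*48) = 2.753990e-10
N_B = 0.2196 * 63236 / (0.4586 - 0.2196) * (2.643557e-05 - 2.753990e-10)
N_B = 1.5360

1.5360


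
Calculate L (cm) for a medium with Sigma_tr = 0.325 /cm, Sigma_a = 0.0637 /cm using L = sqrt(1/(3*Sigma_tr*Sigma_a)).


D = 1 / (3 * Sigma_tr) = 1 / (3 * 0.325) = 1.025641 cm
L = sqrt(D / Sigma_a)
L = sqrt(1.025641 / 0.0637)
L = 4.0126 cm

4.0126


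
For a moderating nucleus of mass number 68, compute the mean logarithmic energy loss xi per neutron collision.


xi = 1 + (A-1)^2/(2A) * ln((A-1)/(A+1))
xi = 1 + (68-1)^2/(2*68) * ln((68-1)/(68 +1))
xi = 0.029126

0.029126


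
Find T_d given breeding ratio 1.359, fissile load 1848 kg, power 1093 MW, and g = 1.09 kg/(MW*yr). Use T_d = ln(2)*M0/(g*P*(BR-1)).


Breeding gain G = BR - 1 = 1.359 - 1 = 0.359
Fissile production rate = g * P * G = 1.09 * 1093 * 0.359 = 427.70183 kg/yr
T_d = ln(2) * M0 / (g * P * G)
T_d = ln(2) * 1848 / 427.70183 = 2.9949 yr

2.9949


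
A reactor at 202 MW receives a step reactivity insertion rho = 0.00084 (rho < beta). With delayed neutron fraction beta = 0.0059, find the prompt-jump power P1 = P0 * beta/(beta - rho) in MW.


P1/P0 = beta / (beta - rho)
P1/P0 = 0.0059 / (0.0059 - 0.00084) = 1.166008
P1 = 202 * 1.166008 = 235.53 MW

235.53


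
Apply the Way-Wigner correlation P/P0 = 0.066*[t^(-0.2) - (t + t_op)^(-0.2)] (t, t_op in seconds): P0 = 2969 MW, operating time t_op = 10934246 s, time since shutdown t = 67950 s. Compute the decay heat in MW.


P/P0 = 0.066 * [t^(-0.2) - (t + t_op)^(-0.2)]
P/P0 = 0.066 * [67950^(-0.2) - (67950 + 10934246)^(-0.2)]
P/P0 = 0.066 * [0.1080344 - 0.03905747] = 0.004552477
P = 2969 * 0.004552477 = 13.516 MW

13.516


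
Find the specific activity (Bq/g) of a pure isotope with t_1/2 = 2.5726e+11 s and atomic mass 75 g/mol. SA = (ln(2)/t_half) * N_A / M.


lambda = ln(2) / t_half = ln(2) / 2.5726e+11 = 2.694345e-12 /s
SA = lambda * N_A / M
SA = 2.694345e-12 * 6.022e23 / 75
SA = 2.1634e+10 Bq/g

2.1634e+10


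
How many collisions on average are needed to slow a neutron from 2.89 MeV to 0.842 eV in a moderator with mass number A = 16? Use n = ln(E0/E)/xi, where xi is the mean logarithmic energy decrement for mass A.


xi = 1 + (A-1)^2/(2A)*ln((A-1)/(A+1)) = 0.1199467 (for A = 16)
n = ln(E0/E) / xi
n = ln(2.89e6 / 0.842) / 0.1199467
n = ln(3.432304e+06) / 0.1199467 = 125.46

125.46


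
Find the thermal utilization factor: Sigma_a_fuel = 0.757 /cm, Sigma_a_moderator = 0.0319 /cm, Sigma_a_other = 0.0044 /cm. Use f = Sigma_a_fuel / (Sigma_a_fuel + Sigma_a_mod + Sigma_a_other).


f = Sigma_a_fuel / (Sigma_a_fuel + Sigma_a_mod + Sigma_a_other)
f = 0.757 / (0.757 + 0.0319 + 0.0044)
f = 0.95424

0.95424


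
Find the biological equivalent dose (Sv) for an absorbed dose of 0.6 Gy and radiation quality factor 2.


H = D * Q
H = 0.6 * 2
H = 1.2000 Sv

1.2000


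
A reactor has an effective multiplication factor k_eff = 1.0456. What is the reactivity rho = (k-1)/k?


rho = (k_eff - 1) / k_eff
rho = (1.0456 - 1) / 1.0456
rho = 0.043611

0.043611


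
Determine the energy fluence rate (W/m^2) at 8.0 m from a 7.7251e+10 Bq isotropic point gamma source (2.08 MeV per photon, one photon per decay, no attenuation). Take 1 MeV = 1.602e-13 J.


psi = A * E * 1.602e-13 / (4*pi*r^2)
psi = 7.7251e+10 * 2.08 * 1.602e-13 / (4*pi*8.0^2)
psi = 3.2007e-05 W/m^2

3.2007e-05


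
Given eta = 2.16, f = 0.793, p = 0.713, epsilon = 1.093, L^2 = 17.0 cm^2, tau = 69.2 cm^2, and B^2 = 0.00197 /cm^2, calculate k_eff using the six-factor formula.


k_inf = eta*f*p*eps = 2.16*0.793*0.713*1.093 = 1.334863
P_TNL = 1/(1 + L^2*B^2) = 1/(1 + 17.0*0.00197) = 0.9675952
P_FNL = exp(-B^2*tau) = exp(-0.00197*69.2) = 0.8725599
k_eff = k_inf * P_TNL * P_FNL = 1.334863 * 0.9675952 * 0.8725599
k_eff = 1.1270

1.1270


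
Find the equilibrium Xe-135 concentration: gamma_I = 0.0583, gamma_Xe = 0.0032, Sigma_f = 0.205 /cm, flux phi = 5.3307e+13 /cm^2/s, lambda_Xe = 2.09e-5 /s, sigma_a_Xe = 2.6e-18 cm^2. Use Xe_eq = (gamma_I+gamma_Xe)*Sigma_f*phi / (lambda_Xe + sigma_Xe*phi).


Xe_eq = (gamma_I + gamma_Xe) * Sigma_f * phi / (lambda_Xe + sigma_Xe * phi)
Numerator = (0.0583 + 0.0032) * 0.205 * 5.3307e+13 = 6.720680e+11
Denominator = 2.09e-5 + 2.6e-18 * 5.3307e+13 = 1.594982e-04
Xe_eq = 6.720680e+11 / 1.594982e-04 = 4.2136e+15 /cm^3

4.2136e+15
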